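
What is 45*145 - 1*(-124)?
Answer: 6649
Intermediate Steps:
45*145 - 1*(-124) = 6525 + 124 = 6649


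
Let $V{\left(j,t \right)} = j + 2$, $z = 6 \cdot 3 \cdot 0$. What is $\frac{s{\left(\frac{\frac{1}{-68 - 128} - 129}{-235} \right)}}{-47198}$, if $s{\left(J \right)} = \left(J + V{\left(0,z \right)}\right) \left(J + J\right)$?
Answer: $- \frac{118743417}{2002633417456} \approx -5.9294 \cdot 10^{-5}$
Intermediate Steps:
$z = 0$ ($z = 18 \cdot 0 = 0$)
$V{\left(j,t \right)} = 2 + j$
$s{\left(J \right)} = 2 J \left(2 + J\right)$ ($s{\left(J \right)} = \left(J + \left(2 + 0\right)\right) \left(J + J\right) = \left(J + 2\right) 2 J = \left(2 + J\right) 2 J = 2 J \left(2 + J\right)$)
$\frac{s{\left(\frac{\frac{1}{-68 - 128} - 129}{-235} \right)}}{-47198} = \frac{2 \frac{\frac{1}{-68 - 128} - 129}{-235} \left(2 + \frac{\frac{1}{-68 - 128} - 129}{-235}\right)}{-47198} = 2 \left(\frac{1}{-196} - 129\right) \left(- \frac{1}{235}\right) \left(2 + \left(\frac{1}{-196} - 129\right) \left(- \frac{1}{235}\right)\right) \left(- \frac{1}{47198}\right) = 2 \left(- \frac{1}{196} - 129\right) \left(- \frac{1}{235}\right) \left(2 + \left(- \frac{1}{196} - 129\right) \left(- \frac{1}{235}\right)\right) \left(- \frac{1}{47198}\right) = 2 \left(\left(- \frac{25285}{196}\right) \left(- \frac{1}{235}\right)\right) \left(2 - - \frac{5057}{9212}\right) \left(- \frac{1}{47198}\right) = 2 \cdot \frac{5057}{9212} \left(2 + \frac{5057}{9212}\right) \left(- \frac{1}{47198}\right) = 2 \cdot \frac{5057}{9212} \cdot \frac{23481}{9212} \left(- \frac{1}{47198}\right) = \frac{118743417}{42430472} \left(- \frac{1}{47198}\right) = - \frac{118743417}{2002633417456}$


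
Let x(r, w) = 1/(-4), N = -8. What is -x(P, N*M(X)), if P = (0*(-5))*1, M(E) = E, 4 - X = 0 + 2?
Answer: ¼ ≈ 0.25000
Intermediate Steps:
X = 2 (X = 4 - (0 + 2) = 4 - 1*2 = 4 - 2 = 2)
P = 0 (P = 0*1 = 0)
x(r, w) = -¼
-x(P, N*M(X)) = -1*(-¼) = ¼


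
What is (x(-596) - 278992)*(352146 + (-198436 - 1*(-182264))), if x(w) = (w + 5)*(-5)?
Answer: -92741255038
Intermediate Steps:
x(w) = -25 - 5*w (x(w) = (5 + w)*(-5) = -25 - 5*w)
(x(-596) - 278992)*(352146 + (-198436 - 1*(-182264))) = ((-25 - 5*(-596)) - 278992)*(352146 + (-198436 - 1*(-182264))) = ((-25 + 2980) - 278992)*(352146 + (-198436 + 182264)) = (2955 - 278992)*(352146 - 16172) = -276037*335974 = -92741255038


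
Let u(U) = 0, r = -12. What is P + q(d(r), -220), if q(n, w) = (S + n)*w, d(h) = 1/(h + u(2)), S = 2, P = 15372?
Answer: 44851/3 ≈ 14950.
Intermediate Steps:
d(h) = 1/h (d(h) = 1/(h + 0) = 1/h)
q(n, w) = w*(2 + n) (q(n, w) = (2 + n)*w = w*(2 + n))
P + q(d(r), -220) = 15372 - 220*(2 + 1/(-12)) = 15372 - 220*(2 - 1/12) = 15372 - 220*23/12 = 15372 - 1265/3 = 44851/3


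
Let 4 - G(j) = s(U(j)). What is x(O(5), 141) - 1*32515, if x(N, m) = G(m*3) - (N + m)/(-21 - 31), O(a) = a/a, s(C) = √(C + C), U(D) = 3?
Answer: -845215/26 - √6 ≈ -32511.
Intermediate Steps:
s(C) = √2*√C (s(C) = √(2*C) = √2*√C)
G(j) = 4 - √6 (G(j) = 4 - √2*√3 = 4 - √6)
O(a) = 1
x(N, m) = 4 - √6 + N/52 + m/52 (x(N, m) = (4 - √6) - (N + m)/(-21 - 31) = (4 - √6) - (N + m)/(-52) = (4 - √6) - (N + m)*(-1)/52 = (4 - √6) - (-N/52 - m/52) = (4 - √6) + (N/52 + m/52) = 4 - √6 + N/52 + m/52)
x(O(5), 141) - 1*32515 = (4 - √6 + (1/52)*1 + (1/52)*141) - 1*32515 = (4 - √6 + 1/52 + 141/52) - 32515 = (175/26 - √6) - 32515 = -845215/26 - √6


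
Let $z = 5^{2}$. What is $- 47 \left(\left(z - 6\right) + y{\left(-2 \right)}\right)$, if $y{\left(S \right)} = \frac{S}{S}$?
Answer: $-940$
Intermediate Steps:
$z = 25$
$y{\left(S \right)} = 1$
$- 47 \left(\left(z - 6\right) + y{\left(-2 \right)}\right) = - 47 \left(\left(25 - 6\right) + 1\right) = - 47 \left(19 + 1\right) = \left(-47\right) 20 = -940$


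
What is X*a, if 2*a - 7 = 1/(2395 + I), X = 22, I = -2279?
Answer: 8943/116 ≈ 77.095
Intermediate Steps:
a = 813/232 (a = 7/2 + 1/(2*(2395 - 2279)) = 7/2 + (½)/116 = 7/2 + (½)*(1/116) = 7/2 + 1/232 = 813/232 ≈ 3.5043)
X*a = 22*(813/232) = 8943/116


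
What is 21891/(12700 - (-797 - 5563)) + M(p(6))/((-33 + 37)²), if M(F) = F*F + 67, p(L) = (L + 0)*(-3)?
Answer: 1950679/76240 ≈ 25.586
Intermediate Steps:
p(L) = -3*L (p(L) = L*(-3) = -3*L)
M(F) = 67 + F² (M(F) = F² + 67 = 67 + F²)
21891/(12700 - (-797 - 5563)) + M(p(6))/((-33 + 37)²) = 21891/(12700 - (-797 - 5563)) + (67 + (-3*6)²)/((-33 + 37)²) = 21891/(12700 - 1*(-6360)) + (67 + (-18)²)/(4²) = 21891/(12700 + 6360) + (67 + 324)/16 = 21891/19060 + 391*(1/16) = 21891*(1/19060) + 391/16 = 21891/19060 + 391/16 = 1950679/76240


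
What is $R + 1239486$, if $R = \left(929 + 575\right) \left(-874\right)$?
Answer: $-75010$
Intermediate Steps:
$R = -1314496$ ($R = 1504 \left(-874\right) = -1314496$)
$R + 1239486 = -1314496 + 1239486 = -75010$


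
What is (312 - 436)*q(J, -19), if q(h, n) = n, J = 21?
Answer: 2356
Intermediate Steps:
(312 - 436)*q(J, -19) = (312 - 436)*(-19) = -124*(-19) = 2356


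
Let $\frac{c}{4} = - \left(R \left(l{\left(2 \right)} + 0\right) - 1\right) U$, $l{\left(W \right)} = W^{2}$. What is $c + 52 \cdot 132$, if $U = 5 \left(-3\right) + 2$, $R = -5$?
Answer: $5772$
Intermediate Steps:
$U = -13$ ($U = -15 + 2 = -13$)
$c = -1092$ ($c = 4 \left(- \left(- 5 \left(2^{2} + 0\right) - 1\right) \left(-13\right)\right) = 4 \left(- \left(- 5 \left(4 + 0\right) - 1\right) \left(-13\right)\right) = 4 \left(- \left(\left(-5\right) 4 - 1\right) \left(-13\right)\right) = 4 \left(- \left(-20 - 1\right) \left(-13\right)\right) = 4 \left(- \left(-21\right) \left(-13\right)\right) = 4 \left(\left(-1\right) 273\right) = 4 \left(-273\right) = -1092$)
$c + 52 \cdot 132 = -1092 + 52 \cdot 132 = -1092 + 6864 = 5772$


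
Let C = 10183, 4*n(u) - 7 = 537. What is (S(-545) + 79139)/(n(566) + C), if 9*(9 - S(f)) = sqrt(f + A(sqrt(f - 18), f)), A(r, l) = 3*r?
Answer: 79148/10319 - sqrt(-545 + 3*I*sqrt(563))/92871 ≈ 7.6701 - 0.00025191*I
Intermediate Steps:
n(u) = 136 (n(u) = 7/4 + (1/4)*537 = 7/4 + 537/4 = 136)
S(f) = 9 - sqrt(f + 3*sqrt(-18 + f))/9 (S(f) = 9 - sqrt(f + 3*sqrt(f - 18))/9 = 9 - sqrt(f + 3*sqrt(-18 + f))/9)
(S(-545) + 79139)/(n(566) + C) = ((9 - sqrt(-545 + 3*sqrt(-18 - 545))/9) + 79139)/(136 + 10183) = ((9 - sqrt(-545 + 3*sqrt(-563))/9) + 79139)/10319 = ((9 - sqrt(-545 + 3*(I*sqrt(563)))/9) + 79139)*(1/10319) = ((9 - sqrt(-545 + 3*I*sqrt(563))/9) + 79139)*(1/10319) = (79148 - sqrt(-545 + 3*I*sqrt(563))/9)*(1/10319) = 79148/10319 - sqrt(-545 + 3*I*sqrt(563))/92871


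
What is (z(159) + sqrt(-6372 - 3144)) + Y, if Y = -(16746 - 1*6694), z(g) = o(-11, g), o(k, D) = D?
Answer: -9893 + 2*I*sqrt(2379) ≈ -9893.0 + 97.55*I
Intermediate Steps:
z(g) = g
Y = -10052 (Y = -(16746 - 6694) = -1*10052 = -10052)
(z(159) + sqrt(-6372 - 3144)) + Y = (159 + sqrt(-6372 - 3144)) - 10052 = (159 + sqrt(-9516)) - 10052 = (159 + 2*I*sqrt(2379)) - 10052 = -9893 + 2*I*sqrt(2379)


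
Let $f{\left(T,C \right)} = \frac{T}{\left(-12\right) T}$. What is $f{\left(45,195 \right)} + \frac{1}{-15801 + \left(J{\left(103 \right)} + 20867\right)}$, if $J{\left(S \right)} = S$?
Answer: $- \frac{573}{6892} \approx -0.08314$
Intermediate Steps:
$f{\left(T,C \right)} = - \frac{1}{12}$ ($f{\left(T,C \right)} = T \left(- \frac{1}{12 T}\right) = - \frac{1}{12}$)
$f{\left(45,195 \right)} + \frac{1}{-15801 + \left(J{\left(103 \right)} + 20867\right)} = - \frac{1}{12} + \frac{1}{-15801 + \left(103 + 20867\right)} = - \frac{1}{12} + \frac{1}{-15801 + 20970} = - \frac{1}{12} + \frac{1}{5169} = - \frac{573}{6892}$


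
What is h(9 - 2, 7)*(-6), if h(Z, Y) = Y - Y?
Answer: 0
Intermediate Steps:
h(Z, Y) = 0
h(9 - 2, 7)*(-6) = 0*(-6) = 0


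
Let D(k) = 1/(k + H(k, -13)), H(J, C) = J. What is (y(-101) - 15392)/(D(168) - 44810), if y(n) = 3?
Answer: 5170704/15056159 ≈ 0.34343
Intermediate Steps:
D(k) = 1/(2*k) (D(k) = 1/(k + k) = 1/(2*k))
(y(-101) - 15392)/(D(168) - 44810) = (3 - 15392)/((½)/168 - 44810) = -15389/((½)*(1/168) - 44810) = -15389/(1/336 - 44810) = -15389/(-15056159/336) = -15389*(-336/15056159) = 5170704/15056159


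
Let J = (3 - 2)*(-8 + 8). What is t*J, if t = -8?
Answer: 0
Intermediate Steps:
J = 0 (J = 1*0 = 0)
t*J = -8*0 = 0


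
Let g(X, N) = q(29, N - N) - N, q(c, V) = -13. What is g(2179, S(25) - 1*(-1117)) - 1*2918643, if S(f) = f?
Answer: -2919798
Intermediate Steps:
g(X, N) = -13 - N
g(2179, S(25) - 1*(-1117)) - 1*2918643 = (-13 - (25 - 1*(-1117))) - 1*2918643 = (-13 - (25 + 1117)) - 2918643 = (-13 - 1*1142) - 2918643 = (-13 - 1142) - 2918643 = -1155 - 2918643 = -2919798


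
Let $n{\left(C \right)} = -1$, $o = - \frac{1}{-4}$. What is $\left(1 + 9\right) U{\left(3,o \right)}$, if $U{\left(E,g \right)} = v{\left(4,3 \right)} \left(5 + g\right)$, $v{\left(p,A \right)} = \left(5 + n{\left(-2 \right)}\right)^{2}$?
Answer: $840$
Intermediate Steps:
$o = \frac{1}{4}$ ($o = \left(-1\right) \left(- \frac{1}{4}\right) = \frac{1}{4} \approx 0.25$)
$v{\left(p,A \right)} = 16$ ($v{\left(p,A \right)} = \left(5 - 1\right)^{2} = 4^{2} = 16$)
$U{\left(E,g \right)} = 80 + 16 g$ ($U{\left(E,g \right)} = 16 \left(5 + g\right) = 80 + 16 g$)
$\left(1 + 9\right) U{\left(3,o \right)} = \left(1 + 9\right) \left(80 + 16 \cdot \frac{1}{4}\right) = 10 \left(80 + 4\right) = 10 \cdot 84 = 840$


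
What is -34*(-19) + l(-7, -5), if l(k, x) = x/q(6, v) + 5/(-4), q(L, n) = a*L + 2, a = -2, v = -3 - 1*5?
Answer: 2581/4 ≈ 645.25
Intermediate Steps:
v = -8 (v = -3 - 5 = -8)
q(L, n) = 2 - 2*L (q(L, n) = -2*L + 2 = 2 - 2*L)
l(k, x) = -5/4 - x/10 (l(k, x) = x/(2 - 2*6) + 5/(-4) = x/(2 - 12) + 5*(-¼) = x/(-10) - 5/4 = x*(-⅒) - 5/4 = -x/10 - 5/4 = -5/4 - x/10)
-34*(-19) + l(-7, -5) = -34*(-19) + (-5/4 - ⅒*(-5)) = 646 + (-5/4 + ½) = 646 - ¾ = 2581/4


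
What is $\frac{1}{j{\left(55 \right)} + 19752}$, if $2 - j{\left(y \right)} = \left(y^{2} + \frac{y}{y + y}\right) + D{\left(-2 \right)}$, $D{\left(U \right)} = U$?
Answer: $\frac{2}{33461} \approx 5.9771 \cdot 10^{-5}$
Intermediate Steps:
$j{\left(y \right)} = \frac{7}{2} - y^{2}$ ($j{\left(y \right)} = 2 - \left(\left(y^{2} + \frac{y}{y + y}\right) - 2\right) = 2 - \left(\left(y^{2} + \frac{y}{2 y}\right) - 2\right) = 2 - \left(\left(y^{2} + \frac{1}{2 y} y\right) - 2\right) = 2 - \left(\left(y^{2} + \frac{1}{2}\right) - 2\right) = 2 - \left(\left(\frac{1}{2} + y^{2}\right) - 2\right) = 2 - \left(- \frac{3}{2} + y^{2}\right) = \frac{7}{2} - y^{2}$)
$\frac{1}{j{\left(55 \right)} + 19752} = \frac{1}{\left(\frac{7}{2} - 55^{2}\right) + 19752} = \frac{1}{\left(\frac{7}{2} - 3025\right) + 19752} = \frac{1}{- \frac{6043}{2} + 19752} = \frac{1}{\frac{33461}{2}} = \frac{2}{33461}$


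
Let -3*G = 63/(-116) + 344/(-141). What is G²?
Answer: 2380171369/2407668624 ≈ 0.98858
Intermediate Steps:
G = 48787/49068 (G = -(63/(-116) + 344/(-141))/3 = -(63*(-1/116) + 344*(-1/141))/3 = -(-63/116 - 344/141)/3 = -⅓*(-48787/16356) = 48787/49068 ≈ 0.99427)
G² = (48787/49068)² = 2380171369/2407668624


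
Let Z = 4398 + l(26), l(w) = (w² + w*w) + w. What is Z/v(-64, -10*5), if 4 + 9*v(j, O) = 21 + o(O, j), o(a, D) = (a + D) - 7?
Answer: -6498/13 ≈ -499.85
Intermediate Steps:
o(a, D) = -7 + D + a (o(a, D) = (D + a) - 7 = -7 + D + a)
v(j, O) = 10/9 + O/9 + j/9 (v(j, O) = -4/9 + (21 + (-7 + j + O))/9 = -4/9 + (21 + (-7 + O + j))/9 = -4/9 + (14 + O + j)/9 = -4/9 + (14/9 + O/9 + j/9) = 10/9 + O/9 + j/9)
l(w) = w + 2*w² (l(w) = (w² + w²) + w = 2*w² + w = w + 2*w²)
Z = 5776 (Z = 4398 + 26*(1 + 2*26) = 4398 + 26*(1 + 52) = 4398 + 26*53 = 4398 + 1378 = 5776)
Z/v(-64, -10*5) = 5776/(10/9 + (-10*5)/9 + (⅑)*(-64)) = 5776/(10/9 + (⅑)*(-50) - 64/9) = 5776/(10/9 - 50/9 - 64/9) = 5776/(-104/9) = 5776*(-9/104) = -6498/13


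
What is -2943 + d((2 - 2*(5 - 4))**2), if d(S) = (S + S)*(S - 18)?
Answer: -2943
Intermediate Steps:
d(S) = 2*S*(-18 + S) (d(S) = (2*S)*(-18 + S) = 2*S*(-18 + S))
-2943 + d((2 - 2*(5 - 4))**2) = -2943 + 2*(2 - 2*(5 - 4))**2*(-18 + (2 - 2*(5 - 4))**2) = -2943 + 2*(2 - 2*1)**2*(-18 + (2 - 2*1)**2) = -2943 + 2*(2 - 2)**2*(-18 + (2 - 2)**2) = -2943 + 2*0**2*(-18 + 0**2) = -2943 + 2*0*(-18 + 0) = -2943 + 2*0*(-18) = -2943 + 0 = -2943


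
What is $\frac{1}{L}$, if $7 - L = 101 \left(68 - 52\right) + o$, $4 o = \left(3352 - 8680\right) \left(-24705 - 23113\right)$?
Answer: $- \frac{1}{63695185} \approx -1.57 \cdot 10^{-8}$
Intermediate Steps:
$o = 63693576$ ($o = \frac{\left(3352 - 8680\right) \left(-24705 - 23113\right)}{4} = \frac{\left(-5328\right) \left(-47818\right)}{4} = \frac{1}{4} \cdot 254774304 = 63693576$)
$L = -63695185$ ($L = 7 - \left(101 \left(68 - 52\right) + 63693576\right) = 7 - \left(101 \cdot 16 + 63693576\right) = 7 - \left(1616 + 63693576\right) = 7 - 63695192 = -63695185$)
$\frac{1}{L} = \frac{1}{-63695185} = - \frac{1}{63695185}$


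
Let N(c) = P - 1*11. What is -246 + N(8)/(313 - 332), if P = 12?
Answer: -4675/19 ≈ -246.05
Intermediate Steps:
N(c) = 1 (N(c) = 12 - 1*11 = 12 - 11 = 1)
-246 + N(8)/(313 - 332) = -246 + 1/(313 - 332) = -246 + 1/(-19) = -246 - 1/19*1 = -246 - 1/19 = -4675/19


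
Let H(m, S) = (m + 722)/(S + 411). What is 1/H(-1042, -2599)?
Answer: 547/80 ≈ 6.8375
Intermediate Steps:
H(m, S) = (722 + m)/(411 + S)
1/H(-1042, -2599) = 1/((722 - 1042)/(411 - 2599)) = 1/(-320/(-2188)) = 1/(-1/2188*(-320)) = 1/(80/547) = 547/80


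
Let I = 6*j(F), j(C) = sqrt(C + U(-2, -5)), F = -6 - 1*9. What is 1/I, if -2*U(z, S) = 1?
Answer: -I*sqrt(62)/186 ≈ -0.042333*I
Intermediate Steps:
U(z, S) = -1/2 (U(z, S) = -1/2*1 = -1/2)
F = -15 (F = -6 - 9 = -15)
j(C) = sqrt(-1/2 + C) (j(C) = sqrt(C - 1/2) = sqrt(-1/2 + C))
I = 3*I*sqrt(62) (I = 6*(sqrt(-2 + 4*(-15))/2) = 6*(sqrt(-2 - 60)/2) = 6*(sqrt(-62)/2) = 6*((I*sqrt(62))/2) = 6*(I*sqrt(62)/2) = 3*I*sqrt(62) ≈ 23.622*I)
1/I = 1/(3*I*sqrt(62)) = -I*sqrt(62)/186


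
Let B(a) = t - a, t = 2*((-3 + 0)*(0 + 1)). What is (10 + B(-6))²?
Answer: 100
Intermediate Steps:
t = -6 (t = 2*(-3*1) = 2*(-3) = -6)
B(a) = -6 - a
(10 + B(-6))² = (10 + (-6 - 1*(-6)))² = (10 + (-6 + 6))² = (10 + 0)² = 10² = 100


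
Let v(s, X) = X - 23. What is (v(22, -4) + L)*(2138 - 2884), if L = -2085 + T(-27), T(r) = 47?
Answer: 1540490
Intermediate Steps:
v(s, X) = -23 + X
L = -2038 (L = -2085 + 47 = -2038)
(v(22, -4) + L)*(2138 - 2884) = ((-23 - 4) - 2038)*(2138 - 2884) = (-27 - 2038)*(-746) = -2065*(-746) = 1540490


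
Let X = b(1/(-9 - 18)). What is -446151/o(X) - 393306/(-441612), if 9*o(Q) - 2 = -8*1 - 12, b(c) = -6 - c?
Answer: 8209434251/36801 ≈ 2.2308e+5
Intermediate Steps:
X = -161/27 (X = -6 - 1/(-9 - 18) = -6 - 1/(-27) = -6 - 1*(-1/27) = -6 + 1/27 = -161/27 ≈ -5.9630)
o(Q) = -2 (o(Q) = 2/9 + (-8*1 - 12)/9 = 2/9 + (-8 - 12)/9 = 2/9 + (⅑)*(-20) = 2/9 - 20/9 = -2)
-446151/o(X) - 393306/(-441612) = -446151/(-2) - 393306/(-441612) = -446151*(-½) - 393306*(-1/441612) = 446151/2 + 65551/73602 = 8209434251/36801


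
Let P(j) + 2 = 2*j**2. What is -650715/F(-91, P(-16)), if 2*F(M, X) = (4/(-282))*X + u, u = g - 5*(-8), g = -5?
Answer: -4077814/87 ≈ -46871.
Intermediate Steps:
u = 35 (u = -5 - 5*(-8) = -5 + 40 = 35)
P(j) = -2 + 2*j**2
F(M, X) = 35/2 - X/141 (F(M, X) = ((4/(-282))*X + 35)/2 = ((4*(-1/282))*X + 35)/2 = (-2*X/141 + 35)/2 = (35 - 2*X/141)/2 = 35/2 - X/141)
-650715/F(-91, P(-16)) = -650715/(35/2 - (-2 + 2*(-16)**2)/141) = -650715/(35/2 - (-2 + 2*256)/141) = -650715/(35/2 - (-2 + 512)/141) = -650715/(35/2 - 1/141*510) = -650715/(35/2 - 170/47) = -650715/1305/94 = -650715*94/1305 = -4077814/87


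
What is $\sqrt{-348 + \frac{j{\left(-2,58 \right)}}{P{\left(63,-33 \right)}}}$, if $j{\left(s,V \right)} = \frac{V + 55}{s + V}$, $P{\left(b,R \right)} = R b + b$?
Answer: $\frac{i \sqrt{39287921}}{336} \approx 18.655 i$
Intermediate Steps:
$P{\left(b,R \right)} = b + R b$
$j{\left(s,V \right)} = \frac{55 + V}{V + s}$
$\sqrt{-348 + \frac{j{\left(-2,58 \right)}}{P{\left(63,-33 \right)}}} = \sqrt{-348 + \frac{\frac{1}{58 - 2} \left(55 + 58\right)}{63 \left(1 - 33\right)}} = \sqrt{-348 + \frac{\frac{1}{56} \cdot 113}{63 \left(-32\right)}} = \sqrt{-348 + \frac{\frac{1}{56} \cdot 113}{-2016}} = \sqrt{-348 + \frac{113}{56} \left(- \frac{1}{2016}\right)} = \sqrt{-348 - \frac{113}{112896}} = \sqrt{- \frac{39287921}{112896}} = \frac{i \sqrt{39287921}}{336}$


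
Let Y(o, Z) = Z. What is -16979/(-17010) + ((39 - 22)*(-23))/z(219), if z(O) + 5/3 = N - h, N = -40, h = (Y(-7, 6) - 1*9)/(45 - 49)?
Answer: 88453231/8658090 ≈ 10.216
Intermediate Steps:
h = ¾ (h = (6 - 1*9)/(45 - 49) = (6 - 9)/(-4) = -3*(-¼) = ¾ ≈ 0.75000)
z(O) = -509/12 (z(O) = -5/3 + (-40 - 1*¾) = -5/3 + (-40 - ¾) = -5/3 - 163/4 = -509/12)
-16979/(-17010) + ((39 - 22)*(-23))/z(219) = -16979/(-17010) + ((39 - 22)*(-23))/(-509/12) = -16979*(-1/17010) + (17*(-23))*(-12/509) = 16979/17010 - 391*(-12/509) = 16979/17010 + 4692/509 = 88453231/8658090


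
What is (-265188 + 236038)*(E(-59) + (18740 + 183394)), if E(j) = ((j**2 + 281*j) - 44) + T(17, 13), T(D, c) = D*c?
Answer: -5515558950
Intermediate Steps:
E(j) = 177 + j**2 + 281*j (E(j) = ((j**2 + 281*j) - 44) + 17*13 = (-44 + j**2 + 281*j) + 221 = 177 + j**2 + 281*j)
(-265188 + 236038)*(E(-59) + (18740 + 183394)) = (-265188 + 236038)*((177 + (-59)**2 + 281*(-59)) + (18740 + 183394)) = -29150*((177 + 3481 - 16579) + 202134) = -29150*(-12921 + 202134) = -29150*189213 = -5515558950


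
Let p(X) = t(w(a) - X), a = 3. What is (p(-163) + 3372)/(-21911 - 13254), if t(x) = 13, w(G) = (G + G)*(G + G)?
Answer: -677/7033 ≈ -0.096260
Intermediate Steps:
w(G) = 4*G**2 (w(G) = (2*G)*(2*G) = 4*G**2)
p(X) = 13
(p(-163) + 3372)/(-21911 - 13254) = (13 + 3372)/(-21911 - 13254) = 3385/(-35165) = 3385*(-1/35165) = -677/7033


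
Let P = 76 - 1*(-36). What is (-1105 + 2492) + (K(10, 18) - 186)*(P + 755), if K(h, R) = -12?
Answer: -170279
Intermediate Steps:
P = 112 (P = 76 + 36 = 112)
(-1105 + 2492) + (K(10, 18) - 186)*(P + 755) = (-1105 + 2492) + (-12 - 186)*(112 + 755) = 1387 - 198*867 = 1387 - 171666 = -170279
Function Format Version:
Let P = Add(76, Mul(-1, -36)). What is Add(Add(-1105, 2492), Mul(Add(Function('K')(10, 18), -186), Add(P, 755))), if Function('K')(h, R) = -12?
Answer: -170279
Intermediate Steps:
P = 112 (P = Add(76, 36) = 112)
Add(Add(-1105, 2492), Mul(Add(Function('K')(10, 18), -186), Add(P, 755))) = Add(Add(-1105, 2492), Mul(Add(-12, -186), Add(112, 755))) = Add(1387, Mul(-198, 867)) = Add(1387, -171666) = -170279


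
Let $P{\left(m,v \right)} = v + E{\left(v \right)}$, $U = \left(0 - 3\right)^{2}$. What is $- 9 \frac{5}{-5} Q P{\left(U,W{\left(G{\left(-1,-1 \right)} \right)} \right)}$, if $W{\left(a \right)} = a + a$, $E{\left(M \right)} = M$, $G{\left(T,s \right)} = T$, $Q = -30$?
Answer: $1080$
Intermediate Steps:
$W{\left(a \right)} = 2 a$
$U = 9$ ($U = \left(-3\right)^{2} = 9$)
$P{\left(m,v \right)} = 2 v$ ($P{\left(m,v \right)} = v + v = 2 v$)
$- 9 \frac{5}{-5} Q P{\left(U,W{\left(G{\left(-1,-1 \right)} \right)} \right)} = - 9 \frac{5}{-5} \left(-30\right) 2 \cdot 2 \left(-1\right) = - 9 \cdot 5 \left(- \frac{1}{5}\right) \left(-30\right) 2 \left(-2\right) = \left(-9\right) \left(-1\right) \left(-30\right) \left(-4\right) = 9 \left(-30\right) \left(-4\right) = \left(-270\right) \left(-4\right) = 1080$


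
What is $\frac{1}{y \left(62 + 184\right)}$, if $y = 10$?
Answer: $\frac{1}{2460} \approx 0.0004065$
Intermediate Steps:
$\frac{1}{y \left(62 + 184\right)} = \frac{1}{10 \left(62 + 184\right)} = \frac{1}{10 \cdot 246} = \frac{1}{2460}$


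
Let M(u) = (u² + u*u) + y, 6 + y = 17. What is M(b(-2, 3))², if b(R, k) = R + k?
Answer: 169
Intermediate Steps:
y = 11 (y = -6 + 17 = 11)
M(u) = 11 + 2*u² (M(u) = (u² + u*u) + 11 = (u² + u²) + 11 = 2*u² + 11 = 11 + 2*u²)
M(b(-2, 3))² = (11 + 2*(-2 + 3)²)² = (11 + 2*1²)² = (11 + 2*1)² = (11 + 2)² = 13² = 169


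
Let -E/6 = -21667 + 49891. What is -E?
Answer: 169344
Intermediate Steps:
E = -169344 (E = -6*(-21667 + 49891) = -6*28224 = -169344)
-E = -1*(-169344) = 169344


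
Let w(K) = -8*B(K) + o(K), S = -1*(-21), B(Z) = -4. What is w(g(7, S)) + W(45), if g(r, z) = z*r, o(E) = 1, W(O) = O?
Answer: 78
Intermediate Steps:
S = 21
g(r, z) = r*z
w(K) = 33 (w(K) = -8*(-4) + 1 = 32 + 1 = 33)
w(g(7, S)) + W(45) = 33 + 45 = 78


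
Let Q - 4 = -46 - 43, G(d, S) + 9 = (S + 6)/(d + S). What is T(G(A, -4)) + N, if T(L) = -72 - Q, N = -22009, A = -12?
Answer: -21996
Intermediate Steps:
G(d, S) = -9 + (6 + S)/(S + d) (G(d, S) = -9 + (S + 6)/(d + S) = -9 + (6 + S)/(S + d))
Q = -85 (Q = 4 + (-46 - 43) = 4 - 89 = -85)
T(L) = 13 (T(L) = -72 - 1*(-85) = -72 + 85 = 13)
T(G(A, -4)) + N = 13 - 22009 = -21996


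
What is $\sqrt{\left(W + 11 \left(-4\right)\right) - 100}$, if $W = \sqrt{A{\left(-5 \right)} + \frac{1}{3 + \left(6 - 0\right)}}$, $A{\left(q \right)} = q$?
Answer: $\frac{\sqrt{-1296 + 6 i \sqrt{11}}}{3} \approx 0.092126 + 12.0 i$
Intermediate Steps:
$W = \frac{2 i \sqrt{11}}{3}$ ($W = \sqrt{-5 + \frac{1}{3 + \left(6 - 0\right)}} = \sqrt{-5 + \frac{1}{3 + \left(6 + 0\right)}} = \sqrt{-5 + \frac{1}{3 + 6}} = \sqrt{-5 + \frac{1}{9}} = \sqrt{- \frac{44}{9}} = \frac{2 i \sqrt{11}}{3} \approx 2.2111 i$)
$\sqrt{\left(W + 11 \left(-4\right)\right) - 100} = \sqrt{\left(\frac{2 i \sqrt{11}}{3} + 11 \left(-4\right)\right) - 100} = \sqrt{\left(\frac{2 i \sqrt{11}}{3} - 44\right) - 100} = \sqrt{\left(-44 + \frac{2 i \sqrt{11}}{3}\right) - 100} = \sqrt{-144 + \frac{2 i \sqrt{11}}{3}}$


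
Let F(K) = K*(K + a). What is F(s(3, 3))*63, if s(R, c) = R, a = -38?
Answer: -6615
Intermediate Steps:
F(K) = K*(-38 + K) (F(K) = K*(K - 38) = K*(-38 + K))
F(s(3, 3))*63 = (3*(-38 + 3))*63 = (3*(-35))*63 = -105*63 = -6615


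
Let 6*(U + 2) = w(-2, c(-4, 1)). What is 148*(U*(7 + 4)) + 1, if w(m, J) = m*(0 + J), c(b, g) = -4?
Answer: -3253/3 ≈ -1084.3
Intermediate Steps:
w(m, J) = J*m (w(m, J) = m*J = J*m)
U = -⅔ (U = -2 + (-4*(-2))/6 = -2 + (⅙)*8 = -2 + 4/3 = -⅔ ≈ -0.66667)
148*(U*(7 + 4)) + 1 = 148*(-2*(7 + 4)/3) + 1 = 148*(-⅔*11) + 1 = 148*(-22/3) + 1 = -3256/3 + 1 = -3253/3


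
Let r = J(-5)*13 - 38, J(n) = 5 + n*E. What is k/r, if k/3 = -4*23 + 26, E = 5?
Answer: 99/149 ≈ 0.66443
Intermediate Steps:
J(n) = 5 + 5*n (J(n) = 5 + n*5 = 5 + 5*n)
r = -298 (r = (5 + 5*(-5))*13 - 38 = (5 - 25)*13 - 38 = -20*13 - 38 = -260 - 38 = -298)
k = -198 (k = 3*(-4*23 + 26) = 3*(-92 + 26) = 3*(-66) = -198)
k/r = -198/(-298) = -198*(-1/298) = 99/149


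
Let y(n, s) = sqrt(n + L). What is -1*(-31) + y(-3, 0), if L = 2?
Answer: 31 + I ≈ 31.0 + 1.0*I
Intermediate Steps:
y(n, s) = sqrt(2 + n) (y(n, s) = sqrt(n + 2) = sqrt(2 + n))
-1*(-31) + y(-3, 0) = -1*(-31) + sqrt(2 - 3) = 31 + sqrt(-1) = 31 + I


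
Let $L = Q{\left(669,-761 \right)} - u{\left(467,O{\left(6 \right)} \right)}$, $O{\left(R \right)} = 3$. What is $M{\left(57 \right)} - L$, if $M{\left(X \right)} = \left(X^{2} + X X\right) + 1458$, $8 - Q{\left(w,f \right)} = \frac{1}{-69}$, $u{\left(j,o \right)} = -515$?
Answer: $\frac{512876}{69} \approx 7433.0$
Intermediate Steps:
$Q{\left(w,f \right)} = \frac{553}{69}$ ($Q{\left(w,f \right)} = 8 - \frac{1}{-69} = 8 - - \frac{1}{69} = 8 + \frac{1}{69} = \frac{553}{69}$)
$M{\left(X \right)} = 1458 + 2 X^{2}$ ($M{\left(X \right)} = \left(X^{2} + X^{2}\right) + 1458 = 2 X^{2} + 1458 = 1458 + 2 X^{2}$)
$L = \frac{36088}{69}$ ($L = \frac{553}{69} - -515 = \frac{553}{69} + 515 = \frac{36088}{69} \approx 523.01$)
$M{\left(57 \right)} - L = \left(1458 + 2 \cdot 57^{2}\right) - \frac{36088}{69} = \left(1458 + 2 \cdot 3249\right) - \frac{36088}{69} = \left(1458 + 6498\right) - \frac{36088}{69} = 7956 - \frac{36088}{69} = \frac{512876}{69}$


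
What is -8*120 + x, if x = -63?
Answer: -1023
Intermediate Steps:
-8*120 + x = -8*120 - 63 = -960 - 63 = -1023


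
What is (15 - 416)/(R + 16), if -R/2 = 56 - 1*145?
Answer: -401/194 ≈ -2.0670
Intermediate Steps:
R = 178 (R = -2*(56 - 1*145) = -2*(56 - 145) = -2*(-89) = 178)
(15 - 416)/(R + 16) = (15 - 416)/(178 + 16) = -401/194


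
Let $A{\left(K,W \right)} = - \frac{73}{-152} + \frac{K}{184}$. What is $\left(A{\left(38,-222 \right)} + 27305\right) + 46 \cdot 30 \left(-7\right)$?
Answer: $\frac{61689321}{3496} \approx 17646.0$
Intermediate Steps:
$A{\left(K,W \right)} = \frac{73}{152} + \frac{K}{184}$ ($A{\left(K,W \right)} = \left(-73\right) \left(- \frac{1}{152}\right) + K \frac{1}{184} = \frac{73}{152} + \frac{K}{184}$)
$\left(A{\left(38,-222 \right)} + 27305\right) + 46 \cdot 30 \left(-7\right) = \left(\left(\frac{73}{152} + \frac{1}{184} \cdot 38\right) + 27305\right) + 46 \cdot 30 \left(-7\right) = \left(\left(\frac{73}{152} + \frac{19}{92}\right) + 27305\right) + 1380 \left(-7\right) = \left(\frac{2401}{3496} + 27305\right) - 9660 = \frac{95460681}{3496} - 9660 = \frac{61689321}{3496}$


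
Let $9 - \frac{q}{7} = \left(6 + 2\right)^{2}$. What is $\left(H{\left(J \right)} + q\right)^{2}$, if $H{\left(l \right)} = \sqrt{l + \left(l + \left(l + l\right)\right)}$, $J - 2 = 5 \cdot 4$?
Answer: $148313 - 1540 \sqrt{22} \approx 1.4109 \cdot 10^{5}$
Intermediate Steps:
$q = -385$ ($q = 63 - 7 \left(6 + 2\right)^{2} = 63 - 7 \cdot 8^{2} = 63 - 448 = -385$)
$J = 22$ ($J = 2 + 5 \cdot 4 = 2 + 20 = 22$)
$H{\left(l \right)} = 2 \sqrt{l}$ ($H{\left(l \right)} = \sqrt{l + \left(l + 2 l\right)} = \sqrt{l + 3 l} = \sqrt{4 l} = 2 \sqrt{l}$)
$\left(H{\left(J \right)} + q\right)^{2} = \left(2 \sqrt{22} - 385\right)^{2} = \left(-385 + 2 \sqrt{22}\right)^{2}$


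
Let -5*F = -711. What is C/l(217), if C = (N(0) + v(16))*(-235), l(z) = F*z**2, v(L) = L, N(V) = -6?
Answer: -11750/33480279 ≈ -0.00035095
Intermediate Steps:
F = 711/5 (F = -1/5*(-711) = 711/5 ≈ 142.20)
l(z) = 711*z**2/5
C = -2350 (C = (-6 + 16)*(-235) = 10*(-235) = -2350)
C/l(217) = -2350/((711/5)*217**2) = -2350/((711/5)*47089) = -2350/33480279/5 = -2350*5/33480279 = -11750/33480279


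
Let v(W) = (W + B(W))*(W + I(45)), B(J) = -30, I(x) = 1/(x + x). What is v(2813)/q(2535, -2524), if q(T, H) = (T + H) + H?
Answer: -704574893/226170 ≈ -3115.2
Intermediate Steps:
I(x) = 1/(2*x)
q(T, H) = T + 2*H (q(T, H) = (H + T) + H = T + 2*H)
v(W) = (-30 + W)*(1/90 + W) (v(W) = (W - 30)*(W + (½)/45) = (-30 + W)*(W + (½)*(1/45)) = (-30 + W)*(W + 1/90) = (-30 + W)*(1/90 + W))
v(2813)/q(2535, -2524) = (-⅓ + 2813² - 2699/90*2813)/(2535 + 2*(-2524)) = (-⅓ + 7912969 - 7592287/90)/(2535 - 5048) = (704574893/90)/(-2513) = (704574893/90)*(-1/2513) = -704574893/226170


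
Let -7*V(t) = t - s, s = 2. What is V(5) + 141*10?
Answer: 9867/7 ≈ 1409.6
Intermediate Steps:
V(t) = 2/7 - t/7 (V(t) = -(t - 1*2)/7 = -(t - 2)/7 = -(-2 + t)/7 = 2/7 - t/7)
V(5) + 141*10 = (2/7 - 1/7*5) + 141*10 = (2/7 - 5/7) + 1410 = -3/7 + 1410 = 9867/7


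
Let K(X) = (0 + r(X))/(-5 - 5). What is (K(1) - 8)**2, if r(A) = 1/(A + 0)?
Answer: 6561/100 ≈ 65.610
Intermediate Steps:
r(A) = 1/A
K(X) = -1/(10*X) (K(X) = (0 + 1/X)/(-5 - 5) = 1/(X*(-10)) = -1/10/X = -1/(10*X))
(K(1) - 8)**2 = (-1/10/1 - 8)**2 = (-1/10*1 - 8)**2 = (-1/10 - 8)**2 = (-81/10)**2 = 6561/100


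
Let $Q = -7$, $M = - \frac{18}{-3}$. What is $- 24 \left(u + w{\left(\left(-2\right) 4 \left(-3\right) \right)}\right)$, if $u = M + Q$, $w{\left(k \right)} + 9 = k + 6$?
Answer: $-480$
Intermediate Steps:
$M = 6$ ($M = \left(-18\right) \left(- \frac{1}{3}\right) = 6$)
$w{\left(k \right)} = -3 + k$ ($w{\left(k \right)} = -9 + \left(k + 6\right) = -9 + \left(6 + k\right) = -3 + k$)
$u = -1$ ($u = 6 - 7 = -1$)
$- 24 \left(u + w{\left(\left(-2\right) 4 \left(-3\right) \right)}\right) = - 24 \left(-1 - \left(3 - \left(-2\right) 4 \left(-3\right)\right)\right) = - 24 \left(-1 - -21\right) = - 24 \left(-1 + \left(-3 + 24\right)\right) = - 24 \left(-1 + 21\right) = \left(-24\right) 20 = -480$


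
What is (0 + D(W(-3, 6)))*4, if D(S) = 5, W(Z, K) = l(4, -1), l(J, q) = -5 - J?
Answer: 20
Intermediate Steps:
W(Z, K) = -9 (W(Z, K) = -5 - 1*4 = -5 - 4 = -9)
(0 + D(W(-3, 6)))*4 = (0 + 5)*4 = 5*4 = 20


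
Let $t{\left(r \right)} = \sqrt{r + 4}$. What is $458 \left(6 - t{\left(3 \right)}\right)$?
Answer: $2748 - 458 \sqrt{7} \approx 1536.2$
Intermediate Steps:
$t{\left(r \right)} = \sqrt{4 + r}$
$458 \left(6 - t{\left(3 \right)}\right) = 458 \left(6 - \sqrt{4 + 3}\right) = 458 \left(6 - \sqrt{7}\right) = 2748 - 458 \sqrt{7}$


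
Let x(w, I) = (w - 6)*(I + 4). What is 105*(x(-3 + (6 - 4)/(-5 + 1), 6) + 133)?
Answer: 3990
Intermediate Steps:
x(w, I) = (-6 + w)*(4 + I)
105*(x(-3 + (6 - 4)/(-5 + 1), 6) + 133) = 105*((-24 - 6*6 + 4*(-3 + (6 - 4)/(-5 + 1)) + 6*(-3 + (6 - 4)/(-5 + 1))) + 133) = 105*((-24 - 36 + 4*(-3 + 2/(-4)) + 6*(-3 + 2/(-4))) + 133) = 105*((-24 - 36 + 4*(-3 + 2*(-¼)) + 6*(-3 + 2*(-¼))) + 133) = 105*((-24 - 36 + 4*(-3 - ½) + 6*(-3 - ½)) + 133) = 105*((-24 - 36 + 4*(-7/2) + 6*(-7/2)) + 133) = 105*((-24 - 36 - 14 - 21) + 133) = 105*(-95 + 133) = 105*38 = 3990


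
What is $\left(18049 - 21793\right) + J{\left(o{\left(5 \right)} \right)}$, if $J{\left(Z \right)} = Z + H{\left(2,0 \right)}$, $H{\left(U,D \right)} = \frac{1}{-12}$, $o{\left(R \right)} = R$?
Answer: $- \frac{44869}{12} \approx -3739.1$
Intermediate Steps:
$H{\left(U,D \right)} = - \frac{1}{12}$
$J{\left(Z \right)} = - \frac{1}{12} + Z$ ($J{\left(Z \right)} = Z - \frac{1}{12} = - \frac{1}{12} + Z$)
$\left(18049 - 21793\right) + J{\left(o{\left(5 \right)} \right)} = \left(18049 - 21793\right) + \left(- \frac{1}{12} + 5\right) = -3744 + \frac{59}{12} = - \frac{44869}{12}$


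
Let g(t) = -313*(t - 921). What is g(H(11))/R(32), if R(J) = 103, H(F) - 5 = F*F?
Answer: 248835/103 ≈ 2415.9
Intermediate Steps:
H(F) = 5 + F**2 (H(F) = 5 + F*F = 5 + F**2)
g(t) = 288273 - 313*t (g(t) = -313*(-921 + t) = 288273 - 313*t)
g(H(11))/R(32) = (288273 - 313*(5 + 11**2))/103 = (288273 - 313*(5 + 121))*(1/103) = (288273 - 313*126)*(1/103) = (288273 - 39438)*(1/103) = 248835*(1/103) = 248835/103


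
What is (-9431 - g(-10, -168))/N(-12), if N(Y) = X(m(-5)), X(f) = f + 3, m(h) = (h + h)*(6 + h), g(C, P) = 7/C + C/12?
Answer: 20206/15 ≈ 1347.1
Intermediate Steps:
g(C, P) = 7/C + C/12 (g(C, P) = 7/C + C*(1/12) = 7/C + C/12)
m(h) = 2*h*(6 + h) (m(h) = (2*h)*(6 + h) = 2*h*(6 + h))
X(f) = 3 + f
N(Y) = -7 (N(Y) = 3 + 2*(-5)*(6 - 5) = 3 + 2*(-5)*1 = 3 - 10 = -7)
(-9431 - g(-10, -168))/N(-12) = (-9431 - (7/(-10) + (1/12)*(-10)))/(-7) = (-9431 - (7*(-⅒) - ⅚))*(-⅐) = (-9431 - (-7/10 - ⅚))*(-⅐) = (-9431 - 1*(-23/15))*(-⅐) = (-9431 + 23/15)*(-⅐) = -141442/15*(-⅐) = 20206/15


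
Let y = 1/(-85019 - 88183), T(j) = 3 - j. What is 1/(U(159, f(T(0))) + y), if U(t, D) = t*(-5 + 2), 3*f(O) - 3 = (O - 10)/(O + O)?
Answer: -173202/82617355 ≈ -0.0020964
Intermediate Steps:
f(O) = 1 + (-10 + O)/(6*O) (f(O) = 1 + ((O - 10)/(O + O))/3 = 1 + ((-10 + O)/((2*O)))/3 = 1 + ((-10 + O)*(1/(2*O)))/3 = 1 + ((-10 + O)/(2*O))/3 = 1 + (-10 + O)/(6*O))
y = -1/173202 (y = 1/(-173202) = -1/173202 ≈ -5.7736e-6)
U(t, D) = -3*t (U(t, D) = t*(-3) = -3*t)
1/(U(159, f(T(0))) + y) = 1/(-3*159 - 1/173202) = 1/(-477 - 1/173202) = 1/(-82617355/173202) = -173202/82617355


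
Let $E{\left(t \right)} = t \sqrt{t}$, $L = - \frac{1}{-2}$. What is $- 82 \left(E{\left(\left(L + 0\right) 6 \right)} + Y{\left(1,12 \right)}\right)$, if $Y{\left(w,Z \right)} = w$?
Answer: $-82 - 246 \sqrt{3} \approx -508.08$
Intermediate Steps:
$L = \frac{1}{2}$ ($L = \left(-1\right) \left(- \frac{1}{2}\right) = \frac{1}{2} \approx 0.5$)
$E{\left(t \right)} = t^{\frac{3}{2}}$
$- 82 \left(E{\left(\left(L + 0\right) 6 \right)} + Y{\left(1,12 \right)}\right) = - 82 \left(\left(\left(\frac{1}{2} + 0\right) 6\right)^{\frac{3}{2}} + 1\right) = - 82 \left(\left(\frac{1}{2} \cdot 6\right)^{\frac{3}{2}} + 1\right) = - 82 \left(3^{\frac{3}{2}} + 1\right) = - 82 \left(3 \sqrt{3} + 1\right) = - 82 \left(1 + 3 \sqrt{3}\right) = -82 - 246 \sqrt{3}$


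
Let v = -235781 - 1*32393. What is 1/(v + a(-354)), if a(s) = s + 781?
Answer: -1/267747 ≈ -3.7349e-6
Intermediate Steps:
v = -268174 (v = -235781 - 32393 = -268174)
a(s) = 781 + s
1/(v + a(-354)) = 1/(-268174 + (781 - 354)) = 1/(-268174 + 427) = 1/(-267747) = -1/267747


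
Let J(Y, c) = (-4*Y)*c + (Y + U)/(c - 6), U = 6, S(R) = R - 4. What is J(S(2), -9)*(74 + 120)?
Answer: -210296/15 ≈ -14020.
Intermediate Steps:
S(R) = -4 + R
J(Y, c) = (6 + Y)/(-6 + c) - 4*Y*c (J(Y, c) = (-4*Y)*c + (Y + 6)/(c - 6) = -4*Y*c + (6 + Y)/(-6 + c) = (6 + Y)/(-6 + c) - 4*Y*c)
J(S(2), -9)*(74 + 120) = ((6 + (-4 + 2) - 4*(-4 + 2)*(-9)² + 24*(-4 + 2)*(-9))/(-6 - 9))*(74 + 120) = ((6 - 2 - 4*(-2)*81 + 24*(-2)*(-9))/(-15))*194 = -(6 - 2 + 648 + 432)/15*194 = -1/15*1084*194 = -1084/15*194 = -210296/15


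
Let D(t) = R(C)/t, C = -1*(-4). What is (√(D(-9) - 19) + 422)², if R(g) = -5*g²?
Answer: (1266 + I*√91)²/9 ≈ 1.7807e+5 + 2683.8*I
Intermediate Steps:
C = 4
D(t) = -80/t (D(t) = (-5*4²)/t = (-5*16)/t = -80/t)
(√(D(-9) - 19) + 422)² = (√(-80/(-9) - 19) + 422)² = (√(-80*(-⅑) - 19) + 422)² = (√(80/9 - 19) + 422)² = (√(-91/9) + 422)² = (I*√91/3 + 422)² = (422 + I*√91/3)²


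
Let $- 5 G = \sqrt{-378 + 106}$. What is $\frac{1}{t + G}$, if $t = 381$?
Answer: $\frac{9525}{3629297} + \frac{20 i \sqrt{17}}{3629297} \approx 0.0026245 + 2.2721 \cdot 10^{-5} i$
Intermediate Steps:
$G = - \frac{4 i \sqrt{17}}{5}$ ($G = - \frac{\sqrt{-378 + 106}}{5} = - \frac{\sqrt{-272}}{5} = - \frac{4 i \sqrt{17}}{5} \approx - 3.2985 i$)
$\frac{1}{t + G} = \frac{1}{381 - \frac{4 i \sqrt{17}}{5}}$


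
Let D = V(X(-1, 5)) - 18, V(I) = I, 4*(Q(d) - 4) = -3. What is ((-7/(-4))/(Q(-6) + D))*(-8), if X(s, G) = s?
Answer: 8/9 ≈ 0.88889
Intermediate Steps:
Q(d) = 13/4 (Q(d) = 4 + (¼)*(-3) = 4 - ¾ = 13/4)
D = -19 (D = -1 - 18 = -19)
((-7/(-4))/(Q(-6) + D))*(-8) = ((-7/(-4))/(13/4 - 19))*(-8) = ((-7*(-¼))/(-63/4))*(-8) = ((7/4)*(-4/63))*(-8) = -⅑*(-8) = 8/9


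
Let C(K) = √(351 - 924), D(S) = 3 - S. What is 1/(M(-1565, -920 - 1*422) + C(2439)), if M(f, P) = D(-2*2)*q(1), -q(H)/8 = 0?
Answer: -I*√573/573 ≈ -0.041776*I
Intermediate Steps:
q(H) = 0 (q(H) = -8*0 = 0)
M(f, P) = 0 (M(f, P) = (3 - (-2)*2)*0 = (3 - 1*(-4))*0 = (3 + 4)*0 = 7*0 = 0)
C(K) = I*√573 (C(K) = √(-573) = I*√573)
1/(M(-1565, -920 - 1*422) + C(2439)) = 1/(0 + I*√573) = 1/(I*√573) = -I*√573/573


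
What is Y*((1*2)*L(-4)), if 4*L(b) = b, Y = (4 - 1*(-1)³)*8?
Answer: -80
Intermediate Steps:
Y = 40 (Y = (4 - 1*(-1))*8 = (4 + 1)*8 = 5*8 = 40)
L(b) = b/4
Y*((1*2)*L(-4)) = 40*((1*2)*((¼)*(-4))) = 40*(2*(-1)) = 40*(-2) = -80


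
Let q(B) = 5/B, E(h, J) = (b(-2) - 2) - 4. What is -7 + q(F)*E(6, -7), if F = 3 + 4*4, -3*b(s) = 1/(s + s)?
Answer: -1951/228 ≈ -8.5570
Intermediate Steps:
b(s) = -1/(6*s) (b(s) = -1/(3*(s + s)) = -1/(2*s)/3 = -1/(6*s))
E(h, J) = -71/12 (E(h, J) = (-1/6/(-2) - 2) - 4 = (-1/6*(-1/2) - 2) - 4 = (1/12 - 2) - 4 = -23/12 - 4 = -71/12)
F = 19 (F = 3 + 16 = 19)
-7 + q(F)*E(6, -7) = -7 + (5/19)*(-71/12) = -7 - 355/228 = -1951/228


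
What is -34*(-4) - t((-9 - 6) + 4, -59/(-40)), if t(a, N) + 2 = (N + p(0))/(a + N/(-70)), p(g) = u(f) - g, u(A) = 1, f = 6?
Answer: 4265472/30859 ≈ 138.22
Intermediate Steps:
p(g) = 1 - g
t(a, N) = -2 + (1 + N)/(a - N/70) (t(a, N) = -2 + (N + (1 - 1*0))/(a + N/(-70)) = -2 + (N + (1 + 0))/(a + N*(-1/70)) = -2 + (N + 1)/(a - N/70) = -2 + (1 + N)/(a - N/70))
-34*(-4) - t((-9 - 6) + 4, -59/(-40)) = -34*(-4) - 2*(-35 - (-2124)/(-40) + 70*((-9 - 6) + 4))/(-59/(-40) - 70*((-9 - 6) + 4)) = 136 - 2*(-35 - (-2124)*(-1)/40 + 70*(-15 + 4))/(-59*(-1/40) - 70*(-15 + 4)) = 136 - 2*(-35 - 36*59/40 + 70*(-11))/(59/40 - 70*(-11)) = 136 - 2*(-35 - 531/10 - 770)/(59/40 + 770) = 136 - 2*(-8581)/(30859/40*10) = 136 - 2*40*(-8581)/(30859*10) = 136 - 1*(-68648/30859) = 136 + 68648/30859 = 4265472/30859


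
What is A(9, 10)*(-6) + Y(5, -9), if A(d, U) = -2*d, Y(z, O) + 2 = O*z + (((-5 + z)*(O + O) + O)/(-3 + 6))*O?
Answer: 88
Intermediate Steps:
Y(z, O) = -2 + O*z + O*(O/3 + 2*O*(-5 + z)/3) (Y(z, O) = -2 + (O*z + (((-5 + z)*(O + O) + O)/(-3 + 6))*O) = -2 + (O*z + (((-5 + z)*(2*O) + O)/3)*O) = -2 + (O*z + ((2*O*(-5 + z) + O)*(⅓))*O) = -2 + (O*z + ((O + 2*O*(-5 + z))*(⅓))*O) = -2 + (O*z + (O/3 + 2*O*(-5 + z)/3)*O) = -2 + (O*z + O*(O/3 + 2*O*(-5 + z)/3)) = -2 + O*z + O*(O/3 + 2*O*(-5 + z)/3))
A(9, 10)*(-6) + Y(5, -9) = -2*9*(-6) + (-2 - 3*(-9)² - 9*5 + (⅔)*5*(-9)²) = -18*(-6) + (-2 - 3*81 - 45 + (⅔)*5*81) = 108 + (-2 - 243 - 45 + 270) = 108 - 20 = 88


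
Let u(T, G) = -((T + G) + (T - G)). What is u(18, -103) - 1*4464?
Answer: -4500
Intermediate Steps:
u(T, G) = -2*T (u(T, G) = -((G + T) + (T - G)) = -2*T)
u(18, -103) - 1*4464 = -2*18 - 1*4464 = -36 - 4464 = -4500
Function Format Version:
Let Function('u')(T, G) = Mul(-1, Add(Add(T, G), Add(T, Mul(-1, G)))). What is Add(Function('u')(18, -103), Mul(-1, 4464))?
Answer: -4500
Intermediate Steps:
Function('u')(T, G) = Mul(-2, T) (Function('u')(T, G) = Mul(-1, Add(Add(G, T), Add(T, Mul(-1, G)))) = Mul(-1, Mul(2, T)) = Mul(-2, T))
Add(Function('u')(18, -103), Mul(-1, 4464)) = Add(Mul(-2, 18), Mul(-1, 4464)) = Add(-36, -4464) = -4500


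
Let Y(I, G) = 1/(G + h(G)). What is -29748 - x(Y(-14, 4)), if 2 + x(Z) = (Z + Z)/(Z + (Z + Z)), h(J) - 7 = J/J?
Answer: -89240/3 ≈ -29747.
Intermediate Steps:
h(J) = 8 (h(J) = 7 + J/J = 7 + 1 = 8)
Y(I, G) = 1/(8 + G) (Y(I, G) = 1/(G + 8) = 1/(8 + G))
x(Z) = -4/3 (x(Z) = -2 + (Z + Z)/(Z + (Z + Z)) = -2 + (2*Z)/(Z + 2*Z) = -2 + (2*Z)/((3*Z)) = -2 + (2*Z)*(1/(3*Z)) = -2 + 2/3 = -4/3)
-29748 - x(Y(-14, 4)) = -29748 - 1*(-4/3) = -29748 + 4/3 = -89240/3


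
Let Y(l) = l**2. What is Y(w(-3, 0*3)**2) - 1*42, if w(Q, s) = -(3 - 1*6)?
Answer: 39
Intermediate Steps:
w(Q, s) = 3 (w(Q, s) = -(3 - 6) = -1*(-3) = 3)
Y(w(-3, 0*3)**2) - 1*42 = (3**2)**2 - 1*42 = 9**2 - 42 = 81 - 42 = 39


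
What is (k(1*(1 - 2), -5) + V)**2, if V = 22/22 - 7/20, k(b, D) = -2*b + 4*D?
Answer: 120409/400 ≈ 301.02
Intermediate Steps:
V = 13/20 (V = 22*(1/22) - 7*1/20 = 1 - 7/20 = 13/20 ≈ 0.65000)
(k(1*(1 - 2), -5) + V)**2 = ((-2*(1 - 2) + 4*(-5)) + 13/20)**2 = ((-2*(-1) - 20) + 13/20)**2 = ((2 - 20) + 13/20)**2 = (-18 + 13/20)**2 = (-347/20)**2 = 120409/400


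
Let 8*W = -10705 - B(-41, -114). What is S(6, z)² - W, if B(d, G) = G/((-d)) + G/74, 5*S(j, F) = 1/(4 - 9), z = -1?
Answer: 5072796693/3792500 ≈ 1337.6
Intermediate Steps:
S(j, F) = -1/25 (S(j, F) = 1/(5*(4 - 9)) = (⅕)/(-5) = (⅕)*(-⅕) = -1/25)
B(d, G) = G/74 - G/d (B(d, G) = G*(-1/d) + G*(1/74) = -G/d + G/74 = G/74 - G/d)
W = -8116465/6068 (W = (-10705 - ((1/74)*(-114) - 1*(-114)/(-41)))/8 = (-10705 - (-57/37 - 1*(-114)*(-1/41)))/8 = (-10705 - (-57/37 - 114/41))/8 = (-10705 - 1*(-6555/1517))/8 = (-10705 + 6555/1517)/8 = (⅛)*(-16232930/1517) = -8116465/6068 ≈ -1337.6)
S(6, z)² - W = (-1/25)² - 1*(-8116465/6068) = 1/625 + 8116465/6068 = 5072796693/3792500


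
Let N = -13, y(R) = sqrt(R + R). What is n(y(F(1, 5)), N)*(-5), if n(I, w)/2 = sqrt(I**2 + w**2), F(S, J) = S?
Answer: -30*sqrt(19) ≈ -130.77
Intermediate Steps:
y(R) = sqrt(2)*sqrt(R) (y(R) = sqrt(2*R) = sqrt(2)*sqrt(R))
n(I, w) = 2*sqrt(I**2 + w**2)
n(y(F(1, 5)), N)*(-5) = (2*sqrt((sqrt(2)*sqrt(1))**2 + (-13)**2))*(-5) = (2*sqrt((sqrt(2)*1)**2 + 169))*(-5) = (2*sqrt((sqrt(2))**2 + 169))*(-5) = (2*sqrt(2 + 169))*(-5) = (2*sqrt(171))*(-5) = (2*(3*sqrt(19)))*(-5) = (6*sqrt(19))*(-5) = -30*sqrt(19)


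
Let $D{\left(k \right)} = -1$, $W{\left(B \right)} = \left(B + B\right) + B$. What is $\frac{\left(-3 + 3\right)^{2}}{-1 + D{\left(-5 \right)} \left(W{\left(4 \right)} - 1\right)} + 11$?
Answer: $11$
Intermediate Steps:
$W{\left(B \right)} = 3 B$ ($W{\left(B \right)} = 2 B + B = 3 B$)
$\frac{\left(-3 + 3\right)^{2}}{-1 + D{\left(-5 \right)} \left(W{\left(4 \right)} - 1\right)} + 11 = \frac{\left(-3 + 3\right)^{2}}{-1 - \left(3 \cdot 4 - 1\right)} + 11 = \frac{0^{2}}{-1 - \left(12 - 1\right)} + 11 = \frac{1}{-1 - 11} \cdot 0 + 11 = \frac{1}{-12} \cdot 0 + 11 = \left(- \frac{1}{12}\right) 0 + 11 = 0 + 11 = 11$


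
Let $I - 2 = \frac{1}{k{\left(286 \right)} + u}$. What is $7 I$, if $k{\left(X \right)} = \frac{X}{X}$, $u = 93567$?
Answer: $\frac{1309959}{93568} \approx 14.0$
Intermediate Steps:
$k{\left(X \right)} = 1$
$I = \frac{187137}{93568}$ ($I = 2 + \frac{1}{1 + 93567} = 2 + \frac{1}{93568} = \frac{187137}{93568} \approx 2.0$)
$7 I = 7 \cdot \frac{187137}{93568} = \frac{1309959}{93568}$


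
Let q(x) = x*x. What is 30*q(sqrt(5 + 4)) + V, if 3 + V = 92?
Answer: 359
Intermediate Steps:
V = 89 (V = -3 + 92 = 89)
q(x) = x**2
30*q(sqrt(5 + 4)) + V = 30*(sqrt(5 + 4))**2 + 89 = 30*(sqrt(9))**2 + 89 = 30*3**2 + 89 = 30*9 + 89 = 270 + 89 = 359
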